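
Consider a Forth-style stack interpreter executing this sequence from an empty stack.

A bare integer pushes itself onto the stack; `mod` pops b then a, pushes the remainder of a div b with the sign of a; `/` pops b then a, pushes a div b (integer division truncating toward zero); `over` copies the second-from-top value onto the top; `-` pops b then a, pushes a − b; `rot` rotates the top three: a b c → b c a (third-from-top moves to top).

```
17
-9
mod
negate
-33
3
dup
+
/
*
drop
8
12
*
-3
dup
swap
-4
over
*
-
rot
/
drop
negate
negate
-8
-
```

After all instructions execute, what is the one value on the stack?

5

17     → [17]
-9     → [17, -9]
mod    → [8]
negate → [-8]
-33    → [-8, -33]
3      → [-8, -33, 3]
dup    → [-8, -33, 3, 3]
+      → [-8, -33, 6]
/      → [-8, -5]
*      → [40]
drop   → []
8      → [8]
12     → [8, 12]
*      → [96]
-3     → [96, -3]
dup    → [96, -3, -3]
swap   → [96, -3, -3]
-4     → [96, -3, -3, -4]
over   → [96, -3, -3, -4, -3]
*      → [96, -3, -3, 12]
-      → [96, -3, -15]
rot    → [-3, -15, 96]
/      → [-3, 0]
drop   → [-3]
negate → [3]
negate → [-3]
-8     → [-3, -8]
-      → [5]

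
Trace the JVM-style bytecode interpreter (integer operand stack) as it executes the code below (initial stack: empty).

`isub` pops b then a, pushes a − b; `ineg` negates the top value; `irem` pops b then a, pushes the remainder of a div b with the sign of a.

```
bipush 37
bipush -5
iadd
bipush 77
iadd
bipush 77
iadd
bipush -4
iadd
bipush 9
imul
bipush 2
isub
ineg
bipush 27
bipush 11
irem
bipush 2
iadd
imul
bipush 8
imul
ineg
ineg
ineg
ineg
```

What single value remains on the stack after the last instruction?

bipush 37 → 37
bipush -5 → 37 -5
iadd      → 32
bipush 77 → 32 77
iadd      → 109
bipush 77 → 109 77
iadd      → 186
bipush -4 → 186 -4
iadd      → 182
bipush 9  → 182 9
imul      → 1638
bipush 2  → 1638 2
isub      → 1636
ineg      → -1636
bipush 27 → -1636 27
bipush 11 → -1636 27 11
irem      → -1636 5
bipush 2  → -1636 5 2
iadd      → -1636 7
imul      → -11452
bipush 8  → -11452 8
imul      → -91616
ineg      → 91616
ineg      → -91616
ineg      → 91616
ineg      → -91616

-91616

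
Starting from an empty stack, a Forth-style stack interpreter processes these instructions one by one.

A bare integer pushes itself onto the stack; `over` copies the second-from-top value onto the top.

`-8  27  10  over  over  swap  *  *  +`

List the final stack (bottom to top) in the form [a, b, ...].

-8   → [-8]
27   → [-8, 27]
10   → [-8, 27, 10]
over → [-8, 27, 10, 27]
over → [-8, 27, 10, 27, 10]
swap → [-8, 27, 10, 10, 27]
*    → [-8, 27, 10, 270]
*    → [-8, 27, 2700]
+    → [-8, 2727]

[-8, 2727]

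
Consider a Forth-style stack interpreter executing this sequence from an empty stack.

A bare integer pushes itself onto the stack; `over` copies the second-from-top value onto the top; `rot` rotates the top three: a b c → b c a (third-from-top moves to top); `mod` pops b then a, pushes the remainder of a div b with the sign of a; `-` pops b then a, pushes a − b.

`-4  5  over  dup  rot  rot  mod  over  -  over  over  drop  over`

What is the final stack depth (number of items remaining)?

-4   : [-4]
5    : [-4, 5]
over : [-4, 5, -4]
dup  : [-4, 5, -4, -4]
rot  : [-4, -4, -4, 5]
rot  : [-4, -4, 5, -4]
mod  : [-4, -4, 1]
over : [-4, -4, 1, -4]
-    : [-4, -4, 5]
over : [-4, -4, 5, -4]
over : [-4, -4, 5, -4, 5]
drop : [-4, -4, 5, -4]
over : [-4, -4, 5, -4, 5]

5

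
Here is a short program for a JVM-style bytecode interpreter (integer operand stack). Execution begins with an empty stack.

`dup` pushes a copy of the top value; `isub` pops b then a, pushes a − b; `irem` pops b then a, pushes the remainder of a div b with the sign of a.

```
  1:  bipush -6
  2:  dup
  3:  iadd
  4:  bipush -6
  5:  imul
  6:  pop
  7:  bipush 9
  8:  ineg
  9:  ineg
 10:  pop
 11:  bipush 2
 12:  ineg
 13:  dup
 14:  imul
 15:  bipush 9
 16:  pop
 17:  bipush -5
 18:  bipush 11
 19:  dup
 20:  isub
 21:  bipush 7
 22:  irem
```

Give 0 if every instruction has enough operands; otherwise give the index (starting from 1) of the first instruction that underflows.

bipush -6 → [-6]
dup       → [-6, -6]
iadd      → [-12]
bipush -6 → [-12, -6]
imul      → [72]
pop       → []
bipush 9  → [9]
ineg      → [-9]
ineg      → [9]
pop       → []
bipush 2  → [2]
ineg      → [-2]
dup       → [-2, -2]
imul      → [4]
bipush 9  → [4, 9]
pop       → [4]
bipush -5 → [4, -5]
bipush 11 → [4, -5, 11]
dup       → [4, -5, 11, 11]
isub      → [4, -5, 0]
bipush 7  → [4, -5, 0, 7]
irem      → [4, -5, 0]

0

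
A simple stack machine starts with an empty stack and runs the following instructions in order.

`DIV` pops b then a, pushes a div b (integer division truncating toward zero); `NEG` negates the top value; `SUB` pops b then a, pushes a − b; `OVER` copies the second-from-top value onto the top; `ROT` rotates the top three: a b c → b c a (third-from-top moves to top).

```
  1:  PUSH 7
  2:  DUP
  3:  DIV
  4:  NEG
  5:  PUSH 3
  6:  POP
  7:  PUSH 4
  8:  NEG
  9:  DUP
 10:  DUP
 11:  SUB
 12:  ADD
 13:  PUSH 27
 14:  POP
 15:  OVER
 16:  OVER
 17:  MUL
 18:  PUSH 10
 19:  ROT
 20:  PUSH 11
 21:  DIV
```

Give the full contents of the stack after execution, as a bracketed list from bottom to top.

PUSH 7   [7]
DUP      [7, 7]
DIV      [1]
NEG      [-1]
PUSH 3   [-1, 3]
POP      [-1]
PUSH 4   [-1, 4]
NEG      [-1, -4]
DUP      [-1, -4, -4]
DUP      [-1, -4, -4, -4]
SUB      [-1, -4, 0]
ADD      [-1, -4]
PUSH 27  [-1, -4, 27]
POP      [-1, -4]
OVER     [-1, -4, -1]
OVER     [-1, -4, -1, -4]
MUL      [-1, -4, 4]
PUSH 10  [-1, -4, 4, 10]
ROT      [-1, 4, 10, -4]
PUSH 11  [-1, 4, 10, -4, 11]
DIV      [-1, 4, 10, 0]

[-1, 4, 10, 0]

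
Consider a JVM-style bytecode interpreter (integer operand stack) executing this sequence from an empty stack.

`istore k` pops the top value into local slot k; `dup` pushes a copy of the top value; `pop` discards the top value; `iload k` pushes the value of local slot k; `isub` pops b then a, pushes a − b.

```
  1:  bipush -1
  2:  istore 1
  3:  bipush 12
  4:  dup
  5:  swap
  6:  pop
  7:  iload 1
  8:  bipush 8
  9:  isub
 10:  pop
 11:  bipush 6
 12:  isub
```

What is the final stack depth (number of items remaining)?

1

bipush -1 → -1
istore 1  → (empty)
bipush 12 → 12
dup       → 12 12
swap      → 12 12
pop       → 12
iload 1   → 12 -1
bipush 8  → 12 -1 8
isub      → 12 -9
pop       → 12
bipush 6  → 12 6
isub      → 6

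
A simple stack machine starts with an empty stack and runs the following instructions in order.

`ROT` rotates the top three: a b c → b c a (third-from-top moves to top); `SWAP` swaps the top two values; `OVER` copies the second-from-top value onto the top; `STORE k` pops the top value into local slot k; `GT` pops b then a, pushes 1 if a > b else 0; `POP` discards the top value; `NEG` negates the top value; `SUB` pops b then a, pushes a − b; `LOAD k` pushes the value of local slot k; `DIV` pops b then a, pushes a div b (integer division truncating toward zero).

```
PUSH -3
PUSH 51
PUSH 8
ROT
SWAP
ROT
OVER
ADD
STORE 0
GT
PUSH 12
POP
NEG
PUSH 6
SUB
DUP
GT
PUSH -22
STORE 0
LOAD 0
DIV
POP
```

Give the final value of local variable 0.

PUSH -3  : -3
PUSH 51  : -3 51
PUSH 8   : -3 51 8
ROT      : 51 8 -3
SWAP     : 51 -3 8
ROT      : -3 8 51
OVER     : -3 8 51 8
ADD      : -3 8 59
STORE 0  : -3 8
GT       : 0
PUSH 12  : 0 12
POP      : 0
NEG      : 0
PUSH 6   : 0 6
SUB      : -6
DUP      : -6 -6
GT       : 0
PUSH -22 : 0 -22
STORE 0  : 0
LOAD 0   : 0 -22
DIV      : 0
POP      : (empty)

-22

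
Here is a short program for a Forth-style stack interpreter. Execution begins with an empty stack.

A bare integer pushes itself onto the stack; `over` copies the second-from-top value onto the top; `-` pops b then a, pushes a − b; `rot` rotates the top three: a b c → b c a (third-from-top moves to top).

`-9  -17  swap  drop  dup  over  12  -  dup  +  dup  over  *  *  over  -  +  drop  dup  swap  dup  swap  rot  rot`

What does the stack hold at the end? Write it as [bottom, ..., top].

[-17, -17, -17]

-9   : -9
-17  : -9 -17
swap : -17 -9
drop : -17
dup  : -17 -17
over : -17 -17 -17
12   : -17 -17 -17 12
-    : -17 -17 -29
dup  : -17 -17 -29 -29
+    : -17 -17 -58
dup  : -17 -17 -58 -58
over : -17 -17 -58 -58 -58
*    : -17 -17 -58 3364
*    : -17 -17 -195112
over : -17 -17 -195112 -17
-    : -17 -17 -195095
+    : -17 -195112
drop : -17
dup  : -17 -17
swap : -17 -17
dup  : -17 -17 -17
swap : -17 -17 -17
rot  : -17 -17 -17
rot  : -17 -17 -17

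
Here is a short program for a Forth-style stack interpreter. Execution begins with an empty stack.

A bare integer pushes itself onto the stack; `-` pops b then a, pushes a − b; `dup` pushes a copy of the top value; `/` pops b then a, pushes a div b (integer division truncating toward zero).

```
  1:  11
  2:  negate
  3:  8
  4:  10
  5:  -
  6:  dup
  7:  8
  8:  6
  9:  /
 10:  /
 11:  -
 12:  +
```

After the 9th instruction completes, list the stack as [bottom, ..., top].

[-11, -2, -2, 1]

11      11
negate  -11
8       -11 8
10      -11 8 10
-       -11 -2
dup     -11 -2 -2
8       -11 -2 -2 8
6       -11 -2 -2 8 6
/       -11 -2 -2 1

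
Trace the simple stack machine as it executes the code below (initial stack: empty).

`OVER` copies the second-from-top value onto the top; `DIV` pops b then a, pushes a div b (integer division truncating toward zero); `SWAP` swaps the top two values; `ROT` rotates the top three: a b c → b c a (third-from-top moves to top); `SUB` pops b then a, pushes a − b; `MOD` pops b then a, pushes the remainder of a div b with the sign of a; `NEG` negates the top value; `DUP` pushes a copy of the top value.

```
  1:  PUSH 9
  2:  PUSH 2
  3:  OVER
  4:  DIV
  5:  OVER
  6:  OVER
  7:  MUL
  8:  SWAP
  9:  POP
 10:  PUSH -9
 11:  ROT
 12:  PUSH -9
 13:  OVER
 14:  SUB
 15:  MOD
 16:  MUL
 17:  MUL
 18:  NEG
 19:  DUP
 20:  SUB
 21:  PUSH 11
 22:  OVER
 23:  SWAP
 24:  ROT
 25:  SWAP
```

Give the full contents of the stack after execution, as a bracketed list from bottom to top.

[0, 0, 11]

PUSH 9  : 9
PUSH 2  : 9 2
OVER    : 9 2 9
DIV     : 9 0
OVER    : 9 0 9
OVER    : 9 0 9 0
MUL     : 9 0 0
SWAP    : 9 0 0
POP     : 9 0
PUSH -9 : 9 0 -9
ROT     : 0 -9 9
PUSH -9 : 0 -9 9 -9
OVER    : 0 -9 9 -9 9
SUB     : 0 -9 9 -18
MOD     : 0 -9 9
MUL     : 0 -81
MUL     : 0
NEG     : 0
DUP     : 0 0
SUB     : 0
PUSH 11 : 0 11
OVER    : 0 11 0
SWAP    : 0 0 11
ROT     : 0 11 0
SWAP    : 0 0 11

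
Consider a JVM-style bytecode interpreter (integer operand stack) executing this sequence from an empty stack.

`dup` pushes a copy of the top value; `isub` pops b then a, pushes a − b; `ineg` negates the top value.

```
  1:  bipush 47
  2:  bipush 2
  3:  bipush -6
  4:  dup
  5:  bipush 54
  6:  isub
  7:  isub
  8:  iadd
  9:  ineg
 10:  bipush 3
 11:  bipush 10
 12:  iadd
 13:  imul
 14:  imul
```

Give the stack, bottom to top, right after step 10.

bipush 47 -> [47]
bipush 2  -> [47, 2]
bipush -6 -> [47, 2, -6]
dup       -> [47, 2, -6, -6]
bipush 54 -> [47, 2, -6, -6, 54]
isub      -> [47, 2, -6, -60]
isub      -> [47, 2, 54]
iadd      -> [47, 56]
ineg      -> [47, -56]
bipush 3  -> [47, -56, 3]

[47, -56, 3]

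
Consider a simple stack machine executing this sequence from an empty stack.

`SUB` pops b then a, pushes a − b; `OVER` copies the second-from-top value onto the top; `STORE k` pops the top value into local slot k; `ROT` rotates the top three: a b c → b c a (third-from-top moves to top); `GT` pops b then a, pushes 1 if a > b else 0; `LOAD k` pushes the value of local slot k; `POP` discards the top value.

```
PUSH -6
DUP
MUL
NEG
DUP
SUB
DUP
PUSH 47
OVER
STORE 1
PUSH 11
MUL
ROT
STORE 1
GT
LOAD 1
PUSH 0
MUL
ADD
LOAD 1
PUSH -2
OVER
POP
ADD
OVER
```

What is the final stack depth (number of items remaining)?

3

PUSH -6  -6
DUP      -6 -6
MUL      36
NEG      -36
DUP      -36 -36
SUB      0
DUP      0 0
PUSH 47  0 0 47
OVER     0 0 47 0
STORE 1  0 0 47
PUSH 11  0 0 47 11
MUL      0 0 517
ROT      0 517 0
STORE 1  0 517
GT       0
LOAD 1   0 0
PUSH 0   0 0 0
MUL      0 0
ADD      0
LOAD 1   0 0
PUSH -2  0 0 -2
OVER     0 0 -2 0
POP      0 0 -2
ADD      0 -2
OVER     0 -2 0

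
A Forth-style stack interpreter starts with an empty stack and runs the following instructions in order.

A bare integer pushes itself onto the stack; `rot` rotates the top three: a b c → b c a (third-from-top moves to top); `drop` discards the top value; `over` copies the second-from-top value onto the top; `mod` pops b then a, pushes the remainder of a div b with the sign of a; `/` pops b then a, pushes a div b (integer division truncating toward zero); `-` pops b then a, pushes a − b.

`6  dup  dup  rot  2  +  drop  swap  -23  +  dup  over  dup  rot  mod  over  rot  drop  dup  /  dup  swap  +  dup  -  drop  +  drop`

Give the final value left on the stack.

6    -> [6]
dup  -> [6, 6]
dup  -> [6, 6, 6]
rot  -> [6, 6, 6]
2    -> [6, 6, 6, 2]
+    -> [6, 6, 8]
drop -> [6, 6]
swap -> [6, 6]
-23  -> [6, 6, -23]
+    -> [6, -17]
dup  -> [6, -17, -17]
over -> [6, -17, -17, -17]
dup  -> [6, -17, -17, -17, -17]
rot  -> [6, -17, -17, -17, -17]
mod  -> [6, -17, -17, 0]
over -> [6, -17, -17, 0, -17]
rot  -> [6, -17, 0, -17, -17]
drop -> [6, -17, 0, -17]
dup  -> [6, -17, 0, -17, -17]
/    -> [6, -17, 0, 1]
dup  -> [6, -17, 0, 1, 1]
swap -> [6, -17, 0, 1, 1]
+    -> [6, -17, 0, 2]
dup  -> [6, -17, 0, 2, 2]
-    -> [6, -17, 0, 0]
drop -> [6, -17, 0]
+    -> [6, -17]
drop -> [6]

6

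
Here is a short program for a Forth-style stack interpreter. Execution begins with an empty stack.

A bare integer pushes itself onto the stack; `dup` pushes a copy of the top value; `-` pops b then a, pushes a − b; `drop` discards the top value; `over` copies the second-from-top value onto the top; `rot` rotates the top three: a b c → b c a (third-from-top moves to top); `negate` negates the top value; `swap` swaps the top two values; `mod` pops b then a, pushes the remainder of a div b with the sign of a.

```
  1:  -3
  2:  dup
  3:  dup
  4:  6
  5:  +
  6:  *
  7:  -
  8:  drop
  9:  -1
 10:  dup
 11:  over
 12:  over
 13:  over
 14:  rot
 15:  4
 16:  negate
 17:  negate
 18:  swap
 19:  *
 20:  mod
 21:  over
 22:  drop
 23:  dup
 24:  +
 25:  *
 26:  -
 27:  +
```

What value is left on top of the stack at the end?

-3     → -3
dup    → -3 -3
dup    → -3 -3 -3
6      → -3 -3 -3 6
+      → -3 -3 3
*      → -3 -9
-      → 6
drop   → (empty)
-1     → -1
dup    → -1 -1
over   → -1 -1 -1
over   → -1 -1 -1 -1
over   → -1 -1 -1 -1 -1
rot    → -1 -1 -1 -1 -1
4      → -1 -1 -1 -1 -1 4
negate → -1 -1 -1 -1 -1 -4
negate → -1 -1 -1 -1 -1 4
swap   → -1 -1 -1 -1 4 -1
*      → -1 -1 -1 -1 -4
mod    → -1 -1 -1 -1
over   → -1 -1 -1 -1 -1
drop   → -1 -1 -1 -1
dup    → -1 -1 -1 -1 -1
+      → -1 -1 -1 -2
*      → -1 -1 2
-      → -1 -3
+      → -4

-4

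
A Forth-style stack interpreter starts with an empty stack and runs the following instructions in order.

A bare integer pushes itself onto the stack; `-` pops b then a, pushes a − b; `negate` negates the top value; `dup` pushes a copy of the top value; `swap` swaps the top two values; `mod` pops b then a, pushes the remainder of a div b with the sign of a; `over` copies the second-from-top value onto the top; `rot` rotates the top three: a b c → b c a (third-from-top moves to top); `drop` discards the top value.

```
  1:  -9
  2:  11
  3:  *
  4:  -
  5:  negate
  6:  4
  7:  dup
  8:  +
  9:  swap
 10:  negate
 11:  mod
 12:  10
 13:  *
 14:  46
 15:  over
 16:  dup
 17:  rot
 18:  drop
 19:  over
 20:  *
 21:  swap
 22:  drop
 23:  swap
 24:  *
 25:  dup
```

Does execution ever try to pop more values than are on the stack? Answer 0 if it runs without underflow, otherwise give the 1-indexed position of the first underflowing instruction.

-9 -> [-9]
11 -> [-9, 11]
*  -> [-99]
-  — needs 2 operands, stack has 1 → underflow

4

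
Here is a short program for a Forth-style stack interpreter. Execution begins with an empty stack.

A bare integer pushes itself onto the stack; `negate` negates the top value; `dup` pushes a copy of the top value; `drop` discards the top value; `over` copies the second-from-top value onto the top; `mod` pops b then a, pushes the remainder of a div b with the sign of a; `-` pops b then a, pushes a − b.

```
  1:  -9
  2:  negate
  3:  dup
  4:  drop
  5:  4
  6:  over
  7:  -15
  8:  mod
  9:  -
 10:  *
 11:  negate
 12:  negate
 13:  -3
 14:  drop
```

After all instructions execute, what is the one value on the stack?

-9     : -9
negate : 9
dup    : 9 9
drop   : 9
4      : 9 4
over   : 9 4 9
-15    : 9 4 9 -15
mod    : 9 4 9
-      : 9 -5
*      : -45
negate : 45
negate : -45
-3     : -45 -3
drop   : -45

-45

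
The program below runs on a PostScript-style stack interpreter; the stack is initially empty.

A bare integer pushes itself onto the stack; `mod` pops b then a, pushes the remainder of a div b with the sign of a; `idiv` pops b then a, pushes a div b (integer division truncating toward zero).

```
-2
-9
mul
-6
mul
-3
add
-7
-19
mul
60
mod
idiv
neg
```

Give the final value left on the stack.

-2    [-2]
-9    [-2, -9]
mul   [18]
-6    [18, -6]
mul   [-108]
-3    [-108, -3]
add   [-111]
-7    [-111, -7]
-19   [-111, -7, -19]
mul   [-111, 133]
60    [-111, 133, 60]
mod   [-111, 13]
idiv  [-8]
neg   [8]

8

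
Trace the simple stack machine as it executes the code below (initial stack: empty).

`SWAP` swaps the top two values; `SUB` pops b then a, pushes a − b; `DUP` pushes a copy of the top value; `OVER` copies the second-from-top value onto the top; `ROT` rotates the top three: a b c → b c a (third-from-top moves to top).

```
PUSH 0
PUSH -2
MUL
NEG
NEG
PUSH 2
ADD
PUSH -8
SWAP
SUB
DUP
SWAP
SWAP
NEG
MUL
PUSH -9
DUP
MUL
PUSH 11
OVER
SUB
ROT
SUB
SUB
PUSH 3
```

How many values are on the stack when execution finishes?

PUSH 0  -> 0
PUSH -2 -> 0 -2
MUL     -> 0
NEG     -> 0
NEG     -> 0
PUSH 2  -> 0 2
ADD     -> 2
PUSH -8 -> 2 -8
SWAP    -> -8 2
SUB     -> -10
DUP     -> -10 -10
SWAP    -> -10 -10
SWAP    -> -10 -10
NEG     -> -10 10
MUL     -> -100
PUSH -9 -> -100 -9
DUP     -> -100 -9 -9
MUL     -> -100 81
PUSH 11 -> -100 81 11
OVER    -> -100 81 11 81
SUB     -> -100 81 -70
ROT     -> 81 -70 -100
SUB     -> 81 30
SUB     -> 51
PUSH 3  -> 51 3

2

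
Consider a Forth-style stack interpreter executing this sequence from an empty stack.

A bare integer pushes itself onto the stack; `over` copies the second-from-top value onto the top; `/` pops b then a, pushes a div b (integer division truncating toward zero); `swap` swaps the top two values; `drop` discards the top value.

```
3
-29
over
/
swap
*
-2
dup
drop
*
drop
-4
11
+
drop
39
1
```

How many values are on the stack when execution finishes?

3    -> [3]
-29  -> [3, -29]
over -> [3, -29, 3]
/    -> [3, -9]
swap -> [-9, 3]
*    -> [-27]
-2   -> [-27, -2]
dup  -> [-27, -2, -2]
drop -> [-27, -2]
*    -> [54]
drop -> []
-4   -> [-4]
11   -> [-4, 11]
+    -> [7]
drop -> []
39   -> [39]
1    -> [39, 1]

2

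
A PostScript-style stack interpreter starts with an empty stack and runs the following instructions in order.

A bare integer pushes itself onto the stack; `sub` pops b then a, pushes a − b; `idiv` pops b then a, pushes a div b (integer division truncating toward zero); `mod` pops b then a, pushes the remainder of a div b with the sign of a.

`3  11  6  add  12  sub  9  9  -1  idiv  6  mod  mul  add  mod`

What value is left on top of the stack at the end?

3

3     3
11    3 11
6     3 11 6
add   3 17
12    3 17 12
sub   3 5
9     3 5 9
9     3 5 9 9
-1    3 5 9 9 -1
idiv  3 5 9 -9
6     3 5 9 -9 6
mod   3 5 9 -3
mul   3 5 -27
add   3 -22
mod   3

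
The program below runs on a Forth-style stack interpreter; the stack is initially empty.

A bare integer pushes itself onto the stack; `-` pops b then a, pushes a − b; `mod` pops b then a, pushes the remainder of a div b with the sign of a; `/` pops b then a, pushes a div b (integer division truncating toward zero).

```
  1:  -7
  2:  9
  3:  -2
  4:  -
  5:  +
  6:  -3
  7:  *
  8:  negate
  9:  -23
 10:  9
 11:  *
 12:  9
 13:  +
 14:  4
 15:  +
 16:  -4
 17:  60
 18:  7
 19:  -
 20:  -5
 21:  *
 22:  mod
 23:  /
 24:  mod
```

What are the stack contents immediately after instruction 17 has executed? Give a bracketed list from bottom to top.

-7     -> [-7]
9      -> [-7, 9]
-2     -> [-7, 9, -2]
-      -> [-7, 11]
+      -> [4]
-3     -> [4, -3]
*      -> [-12]
negate -> [12]
-23    -> [12, -23]
9      -> [12, -23, 9]
*      -> [12, -207]
9      -> [12, -207, 9]
+      -> [12, -198]
4      -> [12, -198, 4]
+      -> [12, -194]
-4     -> [12, -194, -4]
60     -> [12, -194, -4, 60]

[12, -194, -4, 60]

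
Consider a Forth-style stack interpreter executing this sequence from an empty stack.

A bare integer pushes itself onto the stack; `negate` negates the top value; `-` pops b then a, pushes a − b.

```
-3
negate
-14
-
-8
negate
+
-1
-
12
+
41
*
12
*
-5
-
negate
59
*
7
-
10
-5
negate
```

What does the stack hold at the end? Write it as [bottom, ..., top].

-3     : -3
negate : 3
-14    : 3 -14
-      : 17
-8     : 17 -8
negate : 17 8
+      : 25
-1     : 25 -1
-      : 26
12     : 26 12
+      : 38
41     : 38 41
*      : 1558
12     : 1558 12
*      : 18696
-5     : 18696 -5
-      : 18701
negate : -18701
59     : -18701 59
*      : -1103359
7      : -1103359 7
-      : -1103366
10     : -1103366 10
-5     : -1103366 10 -5
negate : -1103366 10 5

[-1103366, 10, 5]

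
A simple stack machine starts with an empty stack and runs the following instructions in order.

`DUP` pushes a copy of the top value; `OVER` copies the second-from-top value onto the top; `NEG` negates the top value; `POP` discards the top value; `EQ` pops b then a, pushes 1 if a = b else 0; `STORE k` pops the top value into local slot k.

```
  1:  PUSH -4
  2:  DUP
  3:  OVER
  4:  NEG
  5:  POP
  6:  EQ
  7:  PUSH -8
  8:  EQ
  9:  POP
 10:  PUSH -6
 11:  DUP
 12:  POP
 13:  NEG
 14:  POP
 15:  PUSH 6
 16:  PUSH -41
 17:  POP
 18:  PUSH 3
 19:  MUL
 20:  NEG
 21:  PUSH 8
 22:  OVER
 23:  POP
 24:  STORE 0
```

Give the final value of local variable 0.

8

PUSH -4  → -4
DUP      → -4 -4
OVER     → -4 -4 -4
NEG      → -4 -4 4
POP      → -4 -4
EQ       → 1
PUSH -8  → 1 -8
EQ       → 0
POP      → (empty)
PUSH -6  → -6
DUP      → -6 -6
POP      → -6
NEG      → 6
POP      → (empty)
PUSH 6   → 6
PUSH -41 → 6 -41
POP      → 6
PUSH 3   → 6 3
MUL      → 18
NEG      → -18
PUSH 8   → -18 8
OVER     → -18 8 -18
POP      → -18 8
STORE 0  → -18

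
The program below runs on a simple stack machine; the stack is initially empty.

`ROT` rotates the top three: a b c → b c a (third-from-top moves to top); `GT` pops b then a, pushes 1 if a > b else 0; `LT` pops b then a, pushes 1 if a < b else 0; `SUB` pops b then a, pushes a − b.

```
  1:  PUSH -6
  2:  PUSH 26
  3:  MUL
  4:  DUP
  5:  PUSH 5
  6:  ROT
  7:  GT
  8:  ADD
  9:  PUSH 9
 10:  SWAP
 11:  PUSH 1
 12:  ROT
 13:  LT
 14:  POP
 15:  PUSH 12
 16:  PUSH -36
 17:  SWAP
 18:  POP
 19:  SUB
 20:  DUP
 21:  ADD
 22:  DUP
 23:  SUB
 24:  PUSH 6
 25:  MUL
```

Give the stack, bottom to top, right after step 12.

[-155, 1, 9]

PUSH -6 -> [-6]
PUSH 26 -> [-6, 26]
MUL     -> [-156]
DUP     -> [-156, -156]
PUSH 5  -> [-156, -156, 5]
ROT     -> [-156, 5, -156]
GT      -> [-156, 1]
ADD     -> [-155]
PUSH 9  -> [-155, 9]
SWAP    -> [9, -155]
PUSH 1  -> [9, -155, 1]
ROT     -> [-155, 1, 9]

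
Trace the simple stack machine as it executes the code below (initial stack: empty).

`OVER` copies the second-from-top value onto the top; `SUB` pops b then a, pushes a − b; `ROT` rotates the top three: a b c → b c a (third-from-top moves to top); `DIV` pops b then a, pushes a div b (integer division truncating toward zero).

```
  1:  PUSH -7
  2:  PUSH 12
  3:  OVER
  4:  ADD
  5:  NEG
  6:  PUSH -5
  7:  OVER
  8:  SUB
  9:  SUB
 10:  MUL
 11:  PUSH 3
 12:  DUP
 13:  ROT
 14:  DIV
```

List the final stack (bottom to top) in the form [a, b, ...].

[3, 0]

PUSH -7 : -7
PUSH 12 : -7 12
OVER    : -7 12 -7
ADD     : -7 5
NEG     : -7 -5
PUSH -5 : -7 -5 -5
OVER    : -7 -5 -5 -5
SUB     : -7 -5 0
SUB     : -7 -5
MUL     : 35
PUSH 3  : 35 3
DUP     : 35 3 3
ROT     : 3 3 35
DIV     : 3 0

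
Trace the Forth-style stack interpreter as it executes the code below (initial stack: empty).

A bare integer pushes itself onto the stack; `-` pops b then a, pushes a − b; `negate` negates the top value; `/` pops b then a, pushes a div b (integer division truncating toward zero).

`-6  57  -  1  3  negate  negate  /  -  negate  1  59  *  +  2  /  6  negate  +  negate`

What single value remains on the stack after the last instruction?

-55

-6     -> -6
57     -> -6 57
-      -> -63
1      -> -63 1
3      -> -63 1 3
negate -> -63 1 -3
negate -> -63 1 3
/      -> -63 0
-      -> -63
negate -> 63
1      -> 63 1
59     -> 63 1 59
*      -> 63 59
+      -> 122
2      -> 122 2
/      -> 61
6      -> 61 6
negate -> 61 -6
+      -> 55
negate -> -55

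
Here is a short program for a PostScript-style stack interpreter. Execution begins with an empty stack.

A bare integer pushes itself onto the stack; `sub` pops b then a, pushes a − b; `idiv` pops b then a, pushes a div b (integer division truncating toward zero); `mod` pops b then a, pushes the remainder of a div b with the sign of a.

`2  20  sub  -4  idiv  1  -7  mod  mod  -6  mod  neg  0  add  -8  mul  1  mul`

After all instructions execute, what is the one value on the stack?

2    → 2
20   → 2 20
sub  → -18
-4   → -18 -4
idiv → 4
1    → 4 1
-7   → 4 1 -7
mod  → 4 1
mod  → 0
-6   → 0 -6
mod  → 0
neg  → 0
0    → 0 0
add  → 0
-8   → 0 -8
mul  → 0
1    → 0 1
mul  → 0

0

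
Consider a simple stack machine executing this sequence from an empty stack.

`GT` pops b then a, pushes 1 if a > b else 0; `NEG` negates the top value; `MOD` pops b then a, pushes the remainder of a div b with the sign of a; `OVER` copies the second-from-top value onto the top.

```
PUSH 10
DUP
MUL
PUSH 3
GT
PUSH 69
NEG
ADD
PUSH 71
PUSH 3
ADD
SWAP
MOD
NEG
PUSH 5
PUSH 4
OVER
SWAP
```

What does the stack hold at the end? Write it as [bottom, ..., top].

[-6, 5, 5, 4]

PUSH 10  [10]
DUP      [10, 10]
MUL      [100]
PUSH 3   [100, 3]
GT       [1]
PUSH 69  [1, 69]
NEG      [1, -69]
ADD      [-68]
PUSH 71  [-68, 71]
PUSH 3   [-68, 71, 3]
ADD      [-68, 74]
SWAP     [74, -68]
MOD      [6]
NEG      [-6]
PUSH 5   [-6, 5]
PUSH 4   [-6, 5, 4]
OVER     [-6, 5, 4, 5]
SWAP     [-6, 5, 5, 4]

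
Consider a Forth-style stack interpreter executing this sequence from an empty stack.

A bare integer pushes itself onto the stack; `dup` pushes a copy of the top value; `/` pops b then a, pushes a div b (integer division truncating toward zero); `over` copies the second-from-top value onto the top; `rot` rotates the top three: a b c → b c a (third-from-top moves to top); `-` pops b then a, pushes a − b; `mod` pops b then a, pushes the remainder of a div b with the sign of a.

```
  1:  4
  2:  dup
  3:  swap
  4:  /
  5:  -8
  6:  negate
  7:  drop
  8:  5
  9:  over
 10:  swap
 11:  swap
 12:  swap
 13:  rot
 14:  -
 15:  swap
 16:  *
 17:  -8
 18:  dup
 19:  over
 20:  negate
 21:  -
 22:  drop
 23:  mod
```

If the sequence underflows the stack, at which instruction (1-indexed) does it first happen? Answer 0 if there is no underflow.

4      : [4]
dup    : [4, 4]
swap   : [4, 4]
/      : [1]
-8     : [1, -8]
negate : [1, 8]
drop   : [1]
5      : [1, 5]
over   : [1, 5, 1]
swap   : [1, 1, 5]
swap   : [1, 5, 1]
swap   : [1, 1, 5]
rot    : [1, 5, 1]
-      : [1, 4]
swap   : [4, 1]
*      : [4]
-8     : [4, -8]
dup    : [4, -8, -8]
over   : [4, -8, -8, -8]
negate : [4, -8, -8, 8]
-      : [4, -8, -16]
drop   : [4, -8]
mod    : [4]

0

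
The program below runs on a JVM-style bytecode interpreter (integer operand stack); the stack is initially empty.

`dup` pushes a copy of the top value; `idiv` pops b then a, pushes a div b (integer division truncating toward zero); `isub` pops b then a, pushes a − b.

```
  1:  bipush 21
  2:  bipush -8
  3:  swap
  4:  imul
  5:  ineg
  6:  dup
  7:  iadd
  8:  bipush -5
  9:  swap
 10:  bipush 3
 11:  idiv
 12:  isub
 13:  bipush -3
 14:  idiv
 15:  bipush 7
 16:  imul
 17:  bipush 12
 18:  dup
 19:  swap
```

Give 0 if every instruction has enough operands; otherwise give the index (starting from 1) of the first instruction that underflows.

bipush 21 → 21
bipush -8 → 21 -8
swap      → -8 21
imul      → -168
ineg      → 168
dup       → 168 168
iadd      → 336
bipush -5 → 336 -5
swap      → -5 336
bipush 3  → -5 336 3
idiv      → -5 112
isub      → -117
bipush -3 → -117 -3
idiv      → 39
bipush 7  → 39 7
imul      → 273
bipush 12 → 273 12
dup       → 273 12 12
swap      → 273 12 12

0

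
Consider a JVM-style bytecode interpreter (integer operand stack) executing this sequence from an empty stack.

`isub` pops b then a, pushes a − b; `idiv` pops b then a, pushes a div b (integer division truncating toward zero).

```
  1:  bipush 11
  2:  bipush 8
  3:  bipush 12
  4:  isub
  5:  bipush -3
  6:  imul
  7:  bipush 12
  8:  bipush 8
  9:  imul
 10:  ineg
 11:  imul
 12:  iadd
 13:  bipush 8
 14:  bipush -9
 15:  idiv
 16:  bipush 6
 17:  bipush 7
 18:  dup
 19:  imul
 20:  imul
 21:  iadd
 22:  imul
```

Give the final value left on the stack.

bipush 11 : 11
bipush 8  : 11 8
bipush 12 : 11 8 12
isub      : 11 -4
bipush -3 : 11 -4 -3
imul      : 11 12
bipush 12 : 11 12 12
bipush 8  : 11 12 12 8
imul      : 11 12 96
ineg      : 11 12 -96
imul      : 11 -1152
iadd      : -1141
bipush 8  : -1141 8
bipush -9 : -1141 8 -9
idiv      : -1141 0
bipush 6  : -1141 0 6
bipush 7  : -1141 0 6 7
dup       : -1141 0 6 7 7
imul      : -1141 0 6 49
imul      : -1141 0 294
iadd      : -1141 294
imul      : -335454

-335454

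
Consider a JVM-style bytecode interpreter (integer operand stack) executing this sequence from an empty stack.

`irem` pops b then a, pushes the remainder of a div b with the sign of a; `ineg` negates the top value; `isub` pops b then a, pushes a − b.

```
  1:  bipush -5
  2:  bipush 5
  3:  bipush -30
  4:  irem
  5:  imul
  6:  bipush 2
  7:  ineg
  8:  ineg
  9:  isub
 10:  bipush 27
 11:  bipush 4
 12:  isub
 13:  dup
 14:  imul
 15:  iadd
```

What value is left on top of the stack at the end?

bipush -5  : -5
bipush 5   : -5 5
bipush -30 : -5 5 -30
irem       : -5 5
imul       : -25
bipush 2   : -25 2
ineg       : -25 -2
ineg       : -25 2
isub       : -27
bipush 27  : -27 27
bipush 4   : -27 27 4
isub       : -27 23
dup        : -27 23 23
imul       : -27 529
iadd       : 502

502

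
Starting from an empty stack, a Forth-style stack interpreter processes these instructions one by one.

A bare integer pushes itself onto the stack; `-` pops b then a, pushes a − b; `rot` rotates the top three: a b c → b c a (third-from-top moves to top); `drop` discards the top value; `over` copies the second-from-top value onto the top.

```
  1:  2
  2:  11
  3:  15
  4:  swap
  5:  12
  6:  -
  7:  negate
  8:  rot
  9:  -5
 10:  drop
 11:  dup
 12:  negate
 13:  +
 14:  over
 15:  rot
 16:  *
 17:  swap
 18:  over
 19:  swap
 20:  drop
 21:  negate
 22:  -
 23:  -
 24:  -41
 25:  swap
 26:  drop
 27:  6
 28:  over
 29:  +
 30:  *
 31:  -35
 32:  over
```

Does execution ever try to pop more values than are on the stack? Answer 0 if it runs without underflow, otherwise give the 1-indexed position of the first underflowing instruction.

0

2      -> 2
11     -> 2 11
15     -> 2 11 15
swap   -> 2 15 11
12     -> 2 15 11 12
-      -> 2 15 -1
negate -> 2 15 1
rot    -> 15 1 2
-5     -> 15 1 2 -5
drop   -> 15 1 2
dup    -> 15 1 2 2
negate -> 15 1 2 -2
+      -> 15 1 0
over   -> 15 1 0 1
rot    -> 15 0 1 1
*      -> 15 0 1
swap   -> 15 1 0
over   -> 15 1 0 1
swap   -> 15 1 1 0
drop   -> 15 1 1
negate -> 15 1 -1
-      -> 15 2
-      -> 13
-41    -> 13 -41
swap   -> -41 13
drop   -> -41
6      -> -41 6
over   -> -41 6 -41
+      -> -41 -35
*      -> 1435
-35    -> 1435 -35
over   -> 1435 -35 1435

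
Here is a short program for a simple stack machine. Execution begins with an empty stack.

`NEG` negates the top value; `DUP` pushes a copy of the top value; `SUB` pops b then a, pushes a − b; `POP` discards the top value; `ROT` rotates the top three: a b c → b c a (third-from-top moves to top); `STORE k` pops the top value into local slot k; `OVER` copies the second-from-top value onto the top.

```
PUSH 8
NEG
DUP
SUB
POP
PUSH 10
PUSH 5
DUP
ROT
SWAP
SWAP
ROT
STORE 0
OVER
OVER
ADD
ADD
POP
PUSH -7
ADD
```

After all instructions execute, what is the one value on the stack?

PUSH 8  -> [8]
NEG     -> [-8]
DUP     -> [-8, -8]
SUB     -> [0]
POP     -> []
PUSH 10 -> [10]
PUSH 5  -> [10, 5]
DUP     -> [10, 5, 5]
ROT     -> [5, 5, 10]
SWAP    -> [5, 10, 5]
SWAP    -> [5, 5, 10]
ROT     -> [5, 10, 5]
STORE 0 -> [5, 10]
OVER    -> [5, 10, 5]
OVER    -> [5, 10, 5, 10]
ADD     -> [5, 10, 15]
ADD     -> [5, 25]
POP     -> [5]
PUSH -7 -> [5, -7]
ADD     -> [-2]

-2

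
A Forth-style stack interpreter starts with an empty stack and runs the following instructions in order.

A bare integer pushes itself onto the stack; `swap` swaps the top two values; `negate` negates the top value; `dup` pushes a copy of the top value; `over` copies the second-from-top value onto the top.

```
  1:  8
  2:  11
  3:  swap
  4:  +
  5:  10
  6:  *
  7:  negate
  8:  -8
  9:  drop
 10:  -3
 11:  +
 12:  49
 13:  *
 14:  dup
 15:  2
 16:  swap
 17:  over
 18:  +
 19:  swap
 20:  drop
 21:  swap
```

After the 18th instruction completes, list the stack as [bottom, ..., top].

8      : [8]
11     : [8, 11]
swap   : [11, 8]
+      : [19]
10     : [19, 10]
*      : [190]
negate : [-190]
-8     : [-190, -8]
drop   : [-190]
-3     : [-190, -3]
+      : [-193]
49     : [-193, 49]
*      : [-9457]
dup    : [-9457, -9457]
2      : [-9457, -9457, 2]
swap   : [-9457, 2, -9457]
over   : [-9457, 2, -9457, 2]
+      : [-9457, 2, -9455]

[-9457, 2, -9455]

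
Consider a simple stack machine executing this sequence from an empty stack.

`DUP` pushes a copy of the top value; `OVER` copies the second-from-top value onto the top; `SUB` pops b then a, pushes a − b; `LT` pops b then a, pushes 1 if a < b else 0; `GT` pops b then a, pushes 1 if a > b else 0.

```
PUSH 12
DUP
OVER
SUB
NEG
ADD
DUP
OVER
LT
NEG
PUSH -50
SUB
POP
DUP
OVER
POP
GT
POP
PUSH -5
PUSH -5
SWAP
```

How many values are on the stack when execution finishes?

2

PUSH 12  -> 12
DUP      -> 12 12
OVER     -> 12 12 12
SUB      -> 12 0
NEG      -> 12 0
ADD      -> 12
DUP      -> 12 12
OVER     -> 12 12 12
LT       -> 12 0
NEG      -> 12 0
PUSH -50 -> 12 0 -50
SUB      -> 12 50
POP      -> 12
DUP      -> 12 12
OVER     -> 12 12 12
POP      -> 12 12
GT       -> 0
POP      -> (empty)
PUSH -5  -> -5
PUSH -5  -> -5 -5
SWAP     -> -5 -5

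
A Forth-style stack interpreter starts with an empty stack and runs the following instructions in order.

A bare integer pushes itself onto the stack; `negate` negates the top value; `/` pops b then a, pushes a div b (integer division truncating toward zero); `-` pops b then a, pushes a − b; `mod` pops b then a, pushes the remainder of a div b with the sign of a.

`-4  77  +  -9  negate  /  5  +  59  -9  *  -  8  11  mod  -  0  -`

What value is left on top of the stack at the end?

536

-4      -4
77      -4 77
+       73
-9      73 -9
negate  73 9
/       8
5       8 5
+       13
59      13 59
-9      13 59 -9
*       13 -531
-       544
8       544 8
11      544 8 11
mod     544 8
-       536
0       536 0
-       536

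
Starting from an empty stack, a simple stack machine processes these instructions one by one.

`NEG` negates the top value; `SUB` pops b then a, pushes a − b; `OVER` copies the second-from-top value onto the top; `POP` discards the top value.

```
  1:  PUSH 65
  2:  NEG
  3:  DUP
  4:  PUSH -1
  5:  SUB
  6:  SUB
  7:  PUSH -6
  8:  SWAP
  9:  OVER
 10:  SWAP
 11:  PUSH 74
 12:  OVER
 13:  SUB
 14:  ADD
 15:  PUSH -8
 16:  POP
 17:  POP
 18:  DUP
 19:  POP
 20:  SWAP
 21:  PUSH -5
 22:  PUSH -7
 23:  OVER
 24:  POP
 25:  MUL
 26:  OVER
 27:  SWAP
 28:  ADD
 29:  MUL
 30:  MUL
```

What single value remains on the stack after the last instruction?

PUSH 65 → 65
NEG     → -65
DUP     → -65 -65
PUSH -1 → -65 -65 -1
SUB     → -65 -64
SUB     → -1
PUSH -6 → -1 -6
SWAP    → -6 -1
OVER    → -6 -1 -6
SWAP    → -6 -6 -1
PUSH 74 → -6 -6 -1 74
OVER    → -6 -6 -1 74 -1
SUB     → -6 -6 -1 75
ADD     → -6 -6 74
PUSH -8 → -6 -6 74 -8
POP     → -6 -6 74
POP     → -6 -6
DUP     → -6 -6 -6
POP     → -6 -6
SWAP    → -6 -6
PUSH -5 → -6 -6 -5
PUSH -7 → -6 -6 -5 -7
OVER    → -6 -6 -5 -7 -5
POP     → -6 -6 -5 -7
MUL     → -6 -6 35
OVER    → -6 -6 35 -6
SWAP    → -6 -6 -6 35
ADD     → -6 -6 29
MUL     → -6 -174
MUL     → 1044

1044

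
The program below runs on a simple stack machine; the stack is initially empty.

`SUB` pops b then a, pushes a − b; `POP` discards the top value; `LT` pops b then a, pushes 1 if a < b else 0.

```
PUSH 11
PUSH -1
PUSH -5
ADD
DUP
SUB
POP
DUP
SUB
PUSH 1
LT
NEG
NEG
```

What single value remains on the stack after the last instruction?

1

PUSH 11 : [11]
PUSH -1 : [11, -1]
PUSH -5 : [11, -1, -5]
ADD     : [11, -6]
DUP     : [11, -6, -6]
SUB     : [11, 0]
POP     : [11]
DUP     : [11, 11]
SUB     : [0]
PUSH 1  : [0, 1]
LT      : [1]
NEG     : [-1]
NEG     : [1]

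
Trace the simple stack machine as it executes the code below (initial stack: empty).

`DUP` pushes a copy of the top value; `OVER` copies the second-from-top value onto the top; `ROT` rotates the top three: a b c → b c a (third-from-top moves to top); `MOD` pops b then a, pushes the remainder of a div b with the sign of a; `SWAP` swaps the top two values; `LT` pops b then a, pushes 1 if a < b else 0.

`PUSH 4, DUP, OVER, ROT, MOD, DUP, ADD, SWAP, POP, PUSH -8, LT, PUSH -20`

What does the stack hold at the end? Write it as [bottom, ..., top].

PUSH 4    [4]
DUP       [4, 4]
OVER      [4, 4, 4]
ROT       [4, 4, 4]
MOD       [4, 0]
DUP       [4, 0, 0]
ADD       [4, 0]
SWAP      [0, 4]
POP       [0]
PUSH -8   [0, -8]
LT        [0]
PUSH -20  [0, -20]

[0, -20]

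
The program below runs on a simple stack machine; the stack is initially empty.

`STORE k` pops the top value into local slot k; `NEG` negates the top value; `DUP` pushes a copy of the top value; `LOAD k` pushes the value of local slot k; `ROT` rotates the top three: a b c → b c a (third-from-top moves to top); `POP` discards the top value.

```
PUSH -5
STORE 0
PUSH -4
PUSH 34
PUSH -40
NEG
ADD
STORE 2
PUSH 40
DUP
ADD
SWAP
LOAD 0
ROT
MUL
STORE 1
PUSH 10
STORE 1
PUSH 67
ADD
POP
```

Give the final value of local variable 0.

PUSH -5   -5
STORE 0   (empty)
PUSH -4   -4
PUSH 34   -4 34
PUSH -40  -4 34 -40
NEG       -4 34 40
ADD       -4 74
STORE 2   -4
PUSH 40   -4 40
DUP       -4 40 40
ADD       -4 80
SWAP      80 -4
LOAD 0    80 -4 -5
ROT       -4 -5 80
MUL       -4 -400
STORE 1   -4
PUSH 10   -4 10
STORE 1   -4
PUSH 67   -4 67
ADD       63
POP       (empty)

-5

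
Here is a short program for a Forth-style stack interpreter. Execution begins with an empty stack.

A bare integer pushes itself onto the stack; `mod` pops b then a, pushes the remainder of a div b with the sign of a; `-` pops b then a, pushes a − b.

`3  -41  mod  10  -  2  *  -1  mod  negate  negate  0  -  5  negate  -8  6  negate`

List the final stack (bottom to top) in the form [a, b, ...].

[0, -5, -8, -6]

3      : [3]
-41    : [3, -41]
mod    : [3]
10     : [3, 10]
-      : [-7]
2      : [-7, 2]
*      : [-14]
-1     : [-14, -1]
mod    : [0]
negate : [0]
negate : [0]
0      : [0, 0]
-      : [0]
5      : [0, 5]
negate : [0, -5]
-8     : [0, -5, -8]
6      : [0, -5, -8, 6]
negate : [0, -5, -8, -6]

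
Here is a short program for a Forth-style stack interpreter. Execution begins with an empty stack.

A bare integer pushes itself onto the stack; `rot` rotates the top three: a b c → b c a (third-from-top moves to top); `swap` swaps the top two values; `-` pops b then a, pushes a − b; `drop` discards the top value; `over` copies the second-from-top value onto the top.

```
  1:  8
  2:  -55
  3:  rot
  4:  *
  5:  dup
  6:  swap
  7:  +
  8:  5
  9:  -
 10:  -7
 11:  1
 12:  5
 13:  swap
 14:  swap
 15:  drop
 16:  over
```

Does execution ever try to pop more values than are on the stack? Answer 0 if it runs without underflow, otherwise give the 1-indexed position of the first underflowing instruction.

8    [8]
-55  [8, -55]
rot  — needs 3 operands, stack has 2 → underflow

3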